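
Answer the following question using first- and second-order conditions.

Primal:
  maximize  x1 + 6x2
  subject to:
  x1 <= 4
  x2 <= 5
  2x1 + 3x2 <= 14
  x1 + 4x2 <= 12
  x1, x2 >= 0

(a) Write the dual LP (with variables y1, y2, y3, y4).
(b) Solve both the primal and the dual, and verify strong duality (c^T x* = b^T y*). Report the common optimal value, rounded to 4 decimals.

The standard primal-dual pair for 'max c^T x s.t. A x <= b, x >= 0' is:
  Dual:  min b^T y  s.t.  A^T y >= c,  y >= 0.

So the dual LP is:
  minimize  4y1 + 5y2 + 14y3 + 12y4
  subject to:
    y1 + 2y3 + y4 >= 1
    y2 + 3y3 + 4y4 >= 6
    y1, y2, y3, y4 >= 0

Solving the primal: x* = (0, 3).
  primal value c^T x* = 18.
Solving the dual: y* = (0, 0, 0, 1.5).
  dual value b^T y* = 18.
Strong duality: c^T x* = b^T y*. Confirmed.

18


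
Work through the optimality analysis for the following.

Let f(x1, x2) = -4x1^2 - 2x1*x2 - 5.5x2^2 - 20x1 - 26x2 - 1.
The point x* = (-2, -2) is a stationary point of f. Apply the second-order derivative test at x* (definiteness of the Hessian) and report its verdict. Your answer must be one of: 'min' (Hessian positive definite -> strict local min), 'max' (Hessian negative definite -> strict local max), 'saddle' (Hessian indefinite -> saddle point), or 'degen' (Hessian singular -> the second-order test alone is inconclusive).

Compute the Hessian H = grad^2 f:
  H = [[-8, -2], [-2, -11]]
Verify stationarity: grad f(x*) = H x* + g = (0, 0).
Eigenvalues of H: -12, -7.
Both eigenvalues < 0, so H is negative definite -> x* is a strict local max.

max


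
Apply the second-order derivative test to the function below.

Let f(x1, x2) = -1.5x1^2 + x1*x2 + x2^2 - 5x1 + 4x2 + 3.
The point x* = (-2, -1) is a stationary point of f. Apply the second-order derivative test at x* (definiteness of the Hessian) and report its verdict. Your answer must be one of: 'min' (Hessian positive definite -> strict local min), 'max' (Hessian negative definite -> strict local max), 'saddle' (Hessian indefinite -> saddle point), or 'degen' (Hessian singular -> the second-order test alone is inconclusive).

Compute the Hessian H = grad^2 f:
  H = [[-3, 1], [1, 2]]
Verify stationarity: grad f(x*) = H x* + g = (0, 0).
Eigenvalues of H: -3.1926, 2.1926.
Eigenvalues have mixed signs, so H is indefinite -> x* is a saddle point.

saddle


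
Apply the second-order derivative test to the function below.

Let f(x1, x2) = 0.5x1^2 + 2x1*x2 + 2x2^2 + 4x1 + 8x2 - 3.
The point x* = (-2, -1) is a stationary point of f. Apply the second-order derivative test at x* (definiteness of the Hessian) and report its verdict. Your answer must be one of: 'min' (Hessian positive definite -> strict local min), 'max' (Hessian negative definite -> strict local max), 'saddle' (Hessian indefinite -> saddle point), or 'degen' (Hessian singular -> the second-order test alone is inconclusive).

Compute the Hessian H = grad^2 f:
  H = [[1, 2], [2, 4]]
Verify stationarity: grad f(x*) = H x* + g = (0, 0).
Eigenvalues of H: 0, 5.
H has a zero eigenvalue (singular; positive semidefinite but not definite), so H is neither positive definite, negative definite, nor indefinite. The second-order test alone is inconclusive -> degen.
(Indeed, f is constant along the null direction of H through x*, so x* is not a strict local extremum.)

degen


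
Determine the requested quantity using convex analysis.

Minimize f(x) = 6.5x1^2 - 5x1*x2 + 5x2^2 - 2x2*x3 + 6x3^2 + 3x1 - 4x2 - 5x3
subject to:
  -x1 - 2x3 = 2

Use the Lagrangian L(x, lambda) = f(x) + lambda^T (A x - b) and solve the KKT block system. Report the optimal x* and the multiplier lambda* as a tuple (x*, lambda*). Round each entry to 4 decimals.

Form the Lagrangian:
  L(x, lambda) = (1/2) x^T Q x + c^T x + lambda^T (A x - b)
Stationarity (grad_x L = 0): Q x + c + A^T lambda = 0.
Primal feasibility: A x = b.

This gives the KKT block system:
  [ Q   A^T ] [ x     ]   [-c ]
  [ A    0  ] [ lambda ] = [ b ]

Solving the linear system:
  x*      = (-0.7431, -0.0972, -0.6285)
  lambda* = (-6.1736)
  f(x*)   = 6.8247

x* = (-0.7431, -0.0972, -0.6285), lambda* = (-6.1736)


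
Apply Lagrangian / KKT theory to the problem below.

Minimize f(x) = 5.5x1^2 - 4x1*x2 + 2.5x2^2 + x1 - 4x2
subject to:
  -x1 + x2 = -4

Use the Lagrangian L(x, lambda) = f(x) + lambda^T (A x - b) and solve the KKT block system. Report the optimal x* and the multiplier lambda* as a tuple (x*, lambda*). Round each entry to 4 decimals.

Form the Lagrangian:
  L(x, lambda) = (1/2) x^T Q x + c^T x + lambda^T (A x - b)
Stationarity (grad_x L = 0): Q x + c + A^T lambda = 0.
Primal feasibility: A x = b.

This gives the KKT block system:
  [ Q   A^T ] [ x     ]   [-c ]
  [ A    0  ] [ lambda ] = [ b ]

Solving the linear system:
  x*      = (0.875, -3.125)
  lambda* = (23.125)
  f(x*)   = 52.9375

x* = (0.875, -3.125), lambda* = (23.125)


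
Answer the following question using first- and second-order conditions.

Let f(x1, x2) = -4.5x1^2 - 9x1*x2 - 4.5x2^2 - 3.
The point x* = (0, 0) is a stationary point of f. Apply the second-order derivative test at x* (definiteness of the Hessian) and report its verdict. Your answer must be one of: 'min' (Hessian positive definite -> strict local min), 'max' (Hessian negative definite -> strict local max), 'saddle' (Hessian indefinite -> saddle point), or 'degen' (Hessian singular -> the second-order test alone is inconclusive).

Compute the Hessian H = grad^2 f:
  H = [[-9, -9], [-9, -9]]
Verify stationarity: grad f(x*) = H x* + g = (0, 0).
Eigenvalues of H: -18, 0.
H has a zero eigenvalue (singular; negative semidefinite but not definite), so H is neither positive definite, negative definite, nor indefinite. The second-order test alone is inconclusive -> degen.
(Indeed, f is constant along the null direction of H through x*, so x* is not a strict local extremum.)

degen


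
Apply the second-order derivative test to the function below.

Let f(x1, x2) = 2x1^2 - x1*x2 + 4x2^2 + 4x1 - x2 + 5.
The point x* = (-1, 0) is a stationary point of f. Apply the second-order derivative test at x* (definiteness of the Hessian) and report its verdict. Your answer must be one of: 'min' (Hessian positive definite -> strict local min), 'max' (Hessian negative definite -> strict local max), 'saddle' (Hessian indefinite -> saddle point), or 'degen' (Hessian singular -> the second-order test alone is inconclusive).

Compute the Hessian H = grad^2 f:
  H = [[4, -1], [-1, 8]]
Verify stationarity: grad f(x*) = H x* + g = (0, 0).
Eigenvalues of H: 3.7639, 8.2361.
Both eigenvalues > 0, so H is positive definite -> x* is a strict local min.

min


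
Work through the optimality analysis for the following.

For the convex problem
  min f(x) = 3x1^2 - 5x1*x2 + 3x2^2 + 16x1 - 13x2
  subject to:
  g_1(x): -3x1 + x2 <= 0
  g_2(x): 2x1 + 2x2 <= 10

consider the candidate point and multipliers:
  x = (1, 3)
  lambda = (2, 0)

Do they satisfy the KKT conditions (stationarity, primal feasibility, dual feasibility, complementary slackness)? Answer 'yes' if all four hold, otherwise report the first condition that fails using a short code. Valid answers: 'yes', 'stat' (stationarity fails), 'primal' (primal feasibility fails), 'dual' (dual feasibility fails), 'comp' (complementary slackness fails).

Gradient of f: grad f(x) = Q x + c = (7, 0)
Constraint values g_i(x) = a_i^T x - b_i:
  g_1((1, 3)) = 0
  g_2((1, 3)) = -2
Stationarity residual: grad f(x) + sum_i lambda_i a_i = (1, 2)
  -> stationarity FAILS
Primal feasibility (all g_i <= 0): OK
Dual feasibility (all lambda_i >= 0): OK
Complementary slackness (lambda_i * g_i(x) = 0 for all i): OK

Verdict: the first failing condition is stationarity -> stat.

stat


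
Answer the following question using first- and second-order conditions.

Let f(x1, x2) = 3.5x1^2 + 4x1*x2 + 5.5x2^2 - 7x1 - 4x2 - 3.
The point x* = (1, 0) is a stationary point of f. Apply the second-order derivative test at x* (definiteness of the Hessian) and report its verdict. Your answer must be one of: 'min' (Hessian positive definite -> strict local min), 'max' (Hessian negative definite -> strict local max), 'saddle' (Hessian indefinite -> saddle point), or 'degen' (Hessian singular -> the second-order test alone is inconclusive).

Compute the Hessian H = grad^2 f:
  H = [[7, 4], [4, 11]]
Verify stationarity: grad f(x*) = H x* + g = (0, 0).
Eigenvalues of H: 4.5279, 13.4721.
Both eigenvalues > 0, so H is positive definite -> x* is a strict local min.

min


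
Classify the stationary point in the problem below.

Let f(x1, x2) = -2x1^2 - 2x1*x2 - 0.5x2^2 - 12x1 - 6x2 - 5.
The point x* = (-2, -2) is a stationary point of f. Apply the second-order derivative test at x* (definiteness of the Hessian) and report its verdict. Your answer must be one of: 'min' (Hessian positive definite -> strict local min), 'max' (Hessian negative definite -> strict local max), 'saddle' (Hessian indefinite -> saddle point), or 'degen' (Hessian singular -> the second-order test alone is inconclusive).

Compute the Hessian H = grad^2 f:
  H = [[-4, -2], [-2, -1]]
Verify stationarity: grad f(x*) = H x* + g = (0, 0).
Eigenvalues of H: -5, 0.
H has a zero eigenvalue (singular; negative semidefinite but not definite), so H is neither positive definite, negative definite, nor indefinite. The second-order test alone is inconclusive -> degen.
(Indeed, f is constant along the null direction of H through x*, so x* is not a strict local extremum.)

degen


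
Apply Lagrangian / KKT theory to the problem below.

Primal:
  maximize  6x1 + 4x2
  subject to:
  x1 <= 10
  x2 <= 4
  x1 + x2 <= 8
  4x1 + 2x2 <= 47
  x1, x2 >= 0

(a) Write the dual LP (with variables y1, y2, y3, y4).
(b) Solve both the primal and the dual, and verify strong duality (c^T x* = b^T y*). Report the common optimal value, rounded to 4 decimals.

The standard primal-dual pair for 'max c^T x s.t. A x <= b, x >= 0' is:
  Dual:  min b^T y  s.t.  A^T y >= c,  y >= 0.

So the dual LP is:
  minimize  10y1 + 4y2 + 8y3 + 47y4
  subject to:
    y1 + y3 + 4y4 >= 6
    y2 + y3 + 2y4 >= 4
    y1, y2, y3, y4 >= 0

Solving the primal: x* = (8, 0).
  primal value c^T x* = 48.
Solving the dual: y* = (0, 0, 6, 0).
  dual value b^T y* = 48.
Strong duality: c^T x* = b^T y*. Confirmed.

48


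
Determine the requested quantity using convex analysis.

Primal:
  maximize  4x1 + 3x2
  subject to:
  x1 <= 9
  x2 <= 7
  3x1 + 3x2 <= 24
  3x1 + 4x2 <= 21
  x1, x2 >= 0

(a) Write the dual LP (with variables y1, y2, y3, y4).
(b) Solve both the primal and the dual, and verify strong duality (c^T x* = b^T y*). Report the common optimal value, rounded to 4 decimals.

The standard primal-dual pair for 'max c^T x s.t. A x <= b, x >= 0' is:
  Dual:  min b^T y  s.t.  A^T y >= c,  y >= 0.

So the dual LP is:
  minimize  9y1 + 7y2 + 24y3 + 21y4
  subject to:
    y1 + 3y3 + 3y4 >= 4
    y2 + 3y3 + 4y4 >= 3
    y1, y2, y3, y4 >= 0

Solving the primal: x* = (7, 0).
  primal value c^T x* = 28.
Solving the dual: y* = (0, 0, 0, 1.3333).
  dual value b^T y* = 28.
Strong duality: c^T x* = b^T y*. Confirmed.

28


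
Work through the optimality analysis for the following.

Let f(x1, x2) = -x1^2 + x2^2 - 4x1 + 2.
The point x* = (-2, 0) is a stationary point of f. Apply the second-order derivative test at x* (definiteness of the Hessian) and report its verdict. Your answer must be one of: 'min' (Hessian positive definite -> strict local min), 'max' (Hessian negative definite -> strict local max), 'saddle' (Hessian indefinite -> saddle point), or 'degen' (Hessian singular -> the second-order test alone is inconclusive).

Compute the Hessian H = grad^2 f:
  H = [[-2, 0], [0, 2]]
Verify stationarity: grad f(x*) = H x* + g = (0, 0).
Eigenvalues of H: -2, 2.
Eigenvalues have mixed signs, so H is indefinite -> x* is a saddle point.

saddle


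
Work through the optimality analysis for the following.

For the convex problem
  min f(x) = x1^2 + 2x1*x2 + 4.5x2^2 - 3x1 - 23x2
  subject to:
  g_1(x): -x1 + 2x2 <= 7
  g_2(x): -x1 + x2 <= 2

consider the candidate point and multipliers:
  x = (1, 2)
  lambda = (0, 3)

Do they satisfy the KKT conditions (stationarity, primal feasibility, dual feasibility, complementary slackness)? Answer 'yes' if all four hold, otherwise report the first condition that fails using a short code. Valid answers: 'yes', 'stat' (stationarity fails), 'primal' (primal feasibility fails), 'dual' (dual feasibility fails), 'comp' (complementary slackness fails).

Gradient of f: grad f(x) = Q x + c = (3, -3)
Constraint values g_i(x) = a_i^T x - b_i:
  g_1((1, 2)) = -4
  g_2((1, 2)) = -1
Stationarity residual: grad f(x) + sum_i lambda_i a_i = (0, 0)
  -> stationarity OK
Primal feasibility (all g_i <= 0): OK
Dual feasibility (all lambda_i >= 0): OK
Complementary slackness (lambda_i * g_i(x) = 0 for all i): FAILS

Verdict: the first failing condition is complementary_slackness -> comp.

comp


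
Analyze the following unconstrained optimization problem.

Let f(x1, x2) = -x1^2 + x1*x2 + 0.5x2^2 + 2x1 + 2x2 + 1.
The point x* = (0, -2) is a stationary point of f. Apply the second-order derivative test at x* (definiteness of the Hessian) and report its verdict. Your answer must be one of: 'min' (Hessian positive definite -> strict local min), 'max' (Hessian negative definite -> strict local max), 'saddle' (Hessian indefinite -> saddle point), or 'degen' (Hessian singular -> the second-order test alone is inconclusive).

Compute the Hessian H = grad^2 f:
  H = [[-2, 1], [1, 1]]
Verify stationarity: grad f(x*) = H x* + g = (0, 0).
Eigenvalues of H: -2.3028, 1.3028.
Eigenvalues have mixed signs, so H is indefinite -> x* is a saddle point.

saddle


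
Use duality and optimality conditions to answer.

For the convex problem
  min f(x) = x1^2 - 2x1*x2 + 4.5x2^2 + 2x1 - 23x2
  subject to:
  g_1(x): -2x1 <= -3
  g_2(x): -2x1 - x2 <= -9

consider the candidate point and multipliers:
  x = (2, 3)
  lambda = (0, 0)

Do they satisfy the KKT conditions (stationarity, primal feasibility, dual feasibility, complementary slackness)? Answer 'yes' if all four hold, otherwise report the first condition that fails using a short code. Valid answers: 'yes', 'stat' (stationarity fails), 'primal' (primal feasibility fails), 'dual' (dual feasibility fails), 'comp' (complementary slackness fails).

Gradient of f: grad f(x) = Q x + c = (0, 0)
Constraint values g_i(x) = a_i^T x - b_i:
  g_1((2, 3)) = -1
  g_2((2, 3)) = 2
Stationarity residual: grad f(x) + sum_i lambda_i a_i = (0, 0)
  -> stationarity OK
Primal feasibility (all g_i <= 0): FAILS
Dual feasibility (all lambda_i >= 0): OK
Complementary slackness (lambda_i * g_i(x) = 0 for all i): OK

Verdict: the first failing condition is primal_feasibility -> primal.

primal


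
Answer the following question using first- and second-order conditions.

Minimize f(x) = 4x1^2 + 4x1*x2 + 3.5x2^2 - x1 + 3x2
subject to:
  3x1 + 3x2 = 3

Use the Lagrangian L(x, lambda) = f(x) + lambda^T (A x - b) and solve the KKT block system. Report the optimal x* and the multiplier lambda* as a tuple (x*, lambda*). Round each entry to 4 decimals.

Form the Lagrangian:
  L(x, lambda) = (1/2) x^T Q x + c^T x + lambda^T (A x - b)
Stationarity (grad_x L = 0): Q x + c + A^T lambda = 0.
Primal feasibility: A x = b.

This gives the KKT block system:
  [ Q   A^T ] [ x     ]   [-c ]
  [ A    0  ] [ lambda ] = [ b ]

Solving the linear system:
  x*      = (1, 0)
  lambda* = (-2.3333)
  f(x*)   = 3

x* = (1, 0), lambda* = (-2.3333)


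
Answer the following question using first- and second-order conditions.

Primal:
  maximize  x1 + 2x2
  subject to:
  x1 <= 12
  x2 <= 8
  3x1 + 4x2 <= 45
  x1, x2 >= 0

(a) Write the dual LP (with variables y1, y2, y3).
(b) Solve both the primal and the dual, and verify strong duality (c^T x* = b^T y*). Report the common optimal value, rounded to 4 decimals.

The standard primal-dual pair for 'max c^T x s.t. A x <= b, x >= 0' is:
  Dual:  min b^T y  s.t.  A^T y >= c,  y >= 0.

So the dual LP is:
  minimize  12y1 + 8y2 + 45y3
  subject to:
    y1 + 3y3 >= 1
    y2 + 4y3 >= 2
    y1, y2, y3 >= 0

Solving the primal: x* = (4.3333, 8).
  primal value c^T x* = 20.3333.
Solving the dual: y* = (0, 0.6667, 0.3333).
  dual value b^T y* = 20.3333.
Strong duality: c^T x* = b^T y*. Confirmed.

20.3333


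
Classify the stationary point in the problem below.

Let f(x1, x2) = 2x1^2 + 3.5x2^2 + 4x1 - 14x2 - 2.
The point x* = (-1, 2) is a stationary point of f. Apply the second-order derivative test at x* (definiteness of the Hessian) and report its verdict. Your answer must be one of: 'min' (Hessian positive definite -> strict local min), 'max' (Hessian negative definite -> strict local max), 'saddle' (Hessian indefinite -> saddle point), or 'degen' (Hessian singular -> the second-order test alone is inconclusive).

Compute the Hessian H = grad^2 f:
  H = [[4, 0], [0, 7]]
Verify stationarity: grad f(x*) = H x* + g = (0, 0).
Eigenvalues of H: 4, 7.
Both eigenvalues > 0, so H is positive definite -> x* is a strict local min.

min


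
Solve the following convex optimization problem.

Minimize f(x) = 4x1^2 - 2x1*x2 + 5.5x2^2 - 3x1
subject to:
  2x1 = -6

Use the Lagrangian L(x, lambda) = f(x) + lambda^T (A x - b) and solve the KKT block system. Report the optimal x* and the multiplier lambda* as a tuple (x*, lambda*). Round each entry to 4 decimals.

Form the Lagrangian:
  L(x, lambda) = (1/2) x^T Q x + c^T x + lambda^T (A x - b)
Stationarity (grad_x L = 0): Q x + c + A^T lambda = 0.
Primal feasibility: A x = b.

This gives the KKT block system:
  [ Q   A^T ] [ x     ]   [-c ]
  [ A    0  ] [ lambda ] = [ b ]

Solving the linear system:
  x*      = (-3, -0.5455)
  lambda* = (12.9545)
  f(x*)   = 43.3636

x* = (-3, -0.5455), lambda* = (12.9545)


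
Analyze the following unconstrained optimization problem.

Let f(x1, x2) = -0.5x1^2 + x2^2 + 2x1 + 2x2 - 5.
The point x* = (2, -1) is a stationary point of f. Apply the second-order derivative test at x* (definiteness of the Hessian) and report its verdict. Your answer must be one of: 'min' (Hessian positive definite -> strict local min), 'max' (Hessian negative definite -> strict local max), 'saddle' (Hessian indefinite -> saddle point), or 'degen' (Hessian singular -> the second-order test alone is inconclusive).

Compute the Hessian H = grad^2 f:
  H = [[-1, 0], [0, 2]]
Verify stationarity: grad f(x*) = H x* + g = (0, 0).
Eigenvalues of H: -1, 2.
Eigenvalues have mixed signs, so H is indefinite -> x* is a saddle point.

saddle


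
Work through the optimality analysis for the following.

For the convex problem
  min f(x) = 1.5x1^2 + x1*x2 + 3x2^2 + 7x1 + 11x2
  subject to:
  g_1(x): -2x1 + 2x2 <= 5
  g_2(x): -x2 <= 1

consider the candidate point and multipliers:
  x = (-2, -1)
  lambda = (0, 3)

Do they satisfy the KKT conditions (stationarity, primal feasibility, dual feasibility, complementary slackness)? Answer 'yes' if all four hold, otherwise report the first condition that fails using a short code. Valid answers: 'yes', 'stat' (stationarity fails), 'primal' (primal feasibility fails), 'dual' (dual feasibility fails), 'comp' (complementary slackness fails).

Gradient of f: grad f(x) = Q x + c = (0, 3)
Constraint values g_i(x) = a_i^T x - b_i:
  g_1((-2, -1)) = -3
  g_2((-2, -1)) = 0
Stationarity residual: grad f(x) + sum_i lambda_i a_i = (0, 0)
  -> stationarity OK
Primal feasibility (all g_i <= 0): OK
Dual feasibility (all lambda_i >= 0): OK
Complementary slackness (lambda_i * g_i(x) = 0 for all i): OK

Verdict: yes, KKT holds.

yes


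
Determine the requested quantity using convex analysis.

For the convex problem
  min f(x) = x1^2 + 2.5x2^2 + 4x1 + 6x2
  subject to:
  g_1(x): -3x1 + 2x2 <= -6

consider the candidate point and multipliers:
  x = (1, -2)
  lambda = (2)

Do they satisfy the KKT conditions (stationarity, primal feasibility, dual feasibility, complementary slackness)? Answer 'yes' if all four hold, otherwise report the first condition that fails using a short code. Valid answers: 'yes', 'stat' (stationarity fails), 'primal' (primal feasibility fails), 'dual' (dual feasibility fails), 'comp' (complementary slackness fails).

Gradient of f: grad f(x) = Q x + c = (6, -4)
Constraint values g_i(x) = a_i^T x - b_i:
  g_1((1, -2)) = -1
Stationarity residual: grad f(x) + sum_i lambda_i a_i = (0, 0)
  -> stationarity OK
Primal feasibility (all g_i <= 0): OK
Dual feasibility (all lambda_i >= 0): OK
Complementary slackness (lambda_i * g_i(x) = 0 for all i): FAILS

Verdict: the first failing condition is complementary_slackness -> comp.

comp


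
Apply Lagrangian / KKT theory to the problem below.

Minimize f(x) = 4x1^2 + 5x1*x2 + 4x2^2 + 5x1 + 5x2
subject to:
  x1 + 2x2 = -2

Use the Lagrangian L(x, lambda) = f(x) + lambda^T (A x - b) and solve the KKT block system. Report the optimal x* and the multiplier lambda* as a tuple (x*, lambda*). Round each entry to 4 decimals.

Form the Lagrangian:
  L(x, lambda) = (1/2) x^T Q x + c^T x + lambda^T (A x - b)
Stationarity (grad_x L = 0): Q x + c + A^T lambda = 0.
Primal feasibility: A x = b.

This gives the KKT block system:
  [ Q   A^T ] [ x     ]   [-c ]
  [ A    0  ] [ lambda ] = [ b ]

Solving the linear system:
  x*      = (-0.3, -0.85)
  lambda* = (1.65)
  f(x*)   = -1.225

x* = (-0.3, -0.85), lambda* = (1.65)


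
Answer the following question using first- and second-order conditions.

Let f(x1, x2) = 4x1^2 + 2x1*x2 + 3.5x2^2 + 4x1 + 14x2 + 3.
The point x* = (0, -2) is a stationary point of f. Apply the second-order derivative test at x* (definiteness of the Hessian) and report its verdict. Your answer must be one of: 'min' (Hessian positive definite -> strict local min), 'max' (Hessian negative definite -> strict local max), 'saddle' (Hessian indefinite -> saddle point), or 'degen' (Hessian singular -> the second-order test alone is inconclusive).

Compute the Hessian H = grad^2 f:
  H = [[8, 2], [2, 7]]
Verify stationarity: grad f(x*) = H x* + g = (0, 0).
Eigenvalues of H: 5.4384, 9.5616.
Both eigenvalues > 0, so H is positive definite -> x* is a strict local min.

min


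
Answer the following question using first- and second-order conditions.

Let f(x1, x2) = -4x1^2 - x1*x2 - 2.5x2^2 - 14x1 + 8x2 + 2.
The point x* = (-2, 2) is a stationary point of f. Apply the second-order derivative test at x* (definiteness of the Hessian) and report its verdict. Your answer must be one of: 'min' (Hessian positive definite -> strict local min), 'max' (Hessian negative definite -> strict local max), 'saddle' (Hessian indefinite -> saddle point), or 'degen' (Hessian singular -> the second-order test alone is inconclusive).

Compute the Hessian H = grad^2 f:
  H = [[-8, -1], [-1, -5]]
Verify stationarity: grad f(x*) = H x* + g = (0, 0).
Eigenvalues of H: -8.3028, -4.6972.
Both eigenvalues < 0, so H is negative definite -> x* is a strict local max.

max


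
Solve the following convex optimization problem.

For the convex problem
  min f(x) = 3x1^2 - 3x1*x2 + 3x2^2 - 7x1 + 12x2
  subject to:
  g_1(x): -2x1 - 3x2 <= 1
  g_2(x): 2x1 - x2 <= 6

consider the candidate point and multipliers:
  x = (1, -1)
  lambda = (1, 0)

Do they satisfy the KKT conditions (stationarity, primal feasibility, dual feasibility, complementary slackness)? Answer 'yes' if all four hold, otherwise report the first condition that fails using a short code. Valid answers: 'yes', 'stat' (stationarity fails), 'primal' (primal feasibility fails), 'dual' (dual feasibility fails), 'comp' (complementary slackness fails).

Gradient of f: grad f(x) = Q x + c = (2, 3)
Constraint values g_i(x) = a_i^T x - b_i:
  g_1((1, -1)) = 0
  g_2((1, -1)) = -3
Stationarity residual: grad f(x) + sum_i lambda_i a_i = (0, 0)
  -> stationarity OK
Primal feasibility (all g_i <= 0): OK
Dual feasibility (all lambda_i >= 0): OK
Complementary slackness (lambda_i * g_i(x) = 0 for all i): OK

Verdict: yes, KKT holds.

yes


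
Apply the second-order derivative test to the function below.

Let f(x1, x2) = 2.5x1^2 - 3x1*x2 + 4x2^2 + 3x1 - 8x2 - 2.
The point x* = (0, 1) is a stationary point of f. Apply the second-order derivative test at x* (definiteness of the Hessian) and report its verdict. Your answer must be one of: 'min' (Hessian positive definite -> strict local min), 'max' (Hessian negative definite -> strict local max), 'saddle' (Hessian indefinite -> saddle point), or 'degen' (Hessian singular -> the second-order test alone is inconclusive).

Compute the Hessian H = grad^2 f:
  H = [[5, -3], [-3, 8]]
Verify stationarity: grad f(x*) = H x* + g = (0, 0).
Eigenvalues of H: 3.1459, 9.8541.
Both eigenvalues > 0, so H is positive definite -> x* is a strict local min.

min


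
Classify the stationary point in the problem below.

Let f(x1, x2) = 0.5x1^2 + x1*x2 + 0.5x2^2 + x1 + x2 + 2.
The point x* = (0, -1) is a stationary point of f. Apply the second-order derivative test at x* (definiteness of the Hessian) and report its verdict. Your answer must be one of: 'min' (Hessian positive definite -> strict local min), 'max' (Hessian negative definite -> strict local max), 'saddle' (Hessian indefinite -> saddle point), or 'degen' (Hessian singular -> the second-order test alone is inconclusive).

Compute the Hessian H = grad^2 f:
  H = [[1, 1], [1, 1]]
Verify stationarity: grad f(x*) = H x* + g = (0, 0).
Eigenvalues of H: 0, 2.
H has a zero eigenvalue (singular; positive semidefinite but not definite), so H is neither positive definite, negative definite, nor indefinite. The second-order test alone is inconclusive -> degen.
(Indeed, f is constant along the null direction of H through x*, so x* is not a strict local extremum.)

degen


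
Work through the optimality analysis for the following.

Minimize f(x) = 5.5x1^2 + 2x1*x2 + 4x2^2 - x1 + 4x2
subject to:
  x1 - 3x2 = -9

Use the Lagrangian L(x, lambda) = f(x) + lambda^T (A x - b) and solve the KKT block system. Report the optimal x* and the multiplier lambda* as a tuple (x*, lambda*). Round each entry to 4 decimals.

Form the Lagrangian:
  L(x, lambda) = (1/2) x^T Q x + c^T x + lambda^T (A x - b)
Stationarity (grad_x L = 0): Q x + c + A^T lambda = 0.
Primal feasibility: A x = b.

This gives the KKT block system:
  [ Q   A^T ] [ x     ]   [-c ]
  [ A    0  ] [ lambda ] = [ b ]

Solving the linear system:
  x*      = (-1.084, 2.6387)
  lambda* = (7.6471)
  f(x*)   = 40.2311

x* = (-1.084, 2.6387), lambda* = (7.6471)


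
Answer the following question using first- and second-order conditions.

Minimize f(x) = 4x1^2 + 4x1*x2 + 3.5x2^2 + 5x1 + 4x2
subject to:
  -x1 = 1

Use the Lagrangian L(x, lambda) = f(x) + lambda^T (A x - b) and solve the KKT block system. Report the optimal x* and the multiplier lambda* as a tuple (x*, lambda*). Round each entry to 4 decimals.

Form the Lagrangian:
  L(x, lambda) = (1/2) x^T Q x + c^T x + lambda^T (A x - b)
Stationarity (grad_x L = 0): Q x + c + A^T lambda = 0.
Primal feasibility: A x = b.

This gives the KKT block system:
  [ Q   A^T ] [ x     ]   [-c ]
  [ A    0  ] [ lambda ] = [ b ]

Solving the linear system:
  x*      = (-1, 0)
  lambda* = (-3)
  f(x*)   = -1

x* = (-1, 0), lambda* = (-3)


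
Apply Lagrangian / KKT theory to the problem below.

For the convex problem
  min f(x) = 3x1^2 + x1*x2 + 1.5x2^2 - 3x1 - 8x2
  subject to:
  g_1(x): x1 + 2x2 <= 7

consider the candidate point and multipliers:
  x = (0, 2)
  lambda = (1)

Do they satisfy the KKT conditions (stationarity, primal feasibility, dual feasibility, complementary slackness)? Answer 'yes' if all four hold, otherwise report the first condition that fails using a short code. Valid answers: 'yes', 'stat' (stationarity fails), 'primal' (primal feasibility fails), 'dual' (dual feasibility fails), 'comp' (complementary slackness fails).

Gradient of f: grad f(x) = Q x + c = (-1, -2)
Constraint values g_i(x) = a_i^T x - b_i:
  g_1((0, 2)) = -3
Stationarity residual: grad f(x) + sum_i lambda_i a_i = (0, 0)
  -> stationarity OK
Primal feasibility (all g_i <= 0): OK
Dual feasibility (all lambda_i >= 0): OK
Complementary slackness (lambda_i * g_i(x) = 0 for all i): FAILS

Verdict: the first failing condition is complementary_slackness -> comp.

comp


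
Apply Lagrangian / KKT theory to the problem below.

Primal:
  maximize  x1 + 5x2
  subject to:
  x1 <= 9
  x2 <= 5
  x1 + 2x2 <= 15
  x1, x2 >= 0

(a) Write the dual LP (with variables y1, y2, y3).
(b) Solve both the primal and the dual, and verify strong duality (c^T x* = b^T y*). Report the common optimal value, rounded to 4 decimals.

The standard primal-dual pair for 'max c^T x s.t. A x <= b, x >= 0' is:
  Dual:  min b^T y  s.t.  A^T y >= c,  y >= 0.

So the dual LP is:
  minimize  9y1 + 5y2 + 15y3
  subject to:
    y1 + y3 >= 1
    y2 + 2y3 >= 5
    y1, y2, y3 >= 0

Solving the primal: x* = (5, 5).
  primal value c^T x* = 30.
Solving the dual: y* = (0, 3, 1).
  dual value b^T y* = 30.
Strong duality: c^T x* = b^T y*. Confirmed.

30


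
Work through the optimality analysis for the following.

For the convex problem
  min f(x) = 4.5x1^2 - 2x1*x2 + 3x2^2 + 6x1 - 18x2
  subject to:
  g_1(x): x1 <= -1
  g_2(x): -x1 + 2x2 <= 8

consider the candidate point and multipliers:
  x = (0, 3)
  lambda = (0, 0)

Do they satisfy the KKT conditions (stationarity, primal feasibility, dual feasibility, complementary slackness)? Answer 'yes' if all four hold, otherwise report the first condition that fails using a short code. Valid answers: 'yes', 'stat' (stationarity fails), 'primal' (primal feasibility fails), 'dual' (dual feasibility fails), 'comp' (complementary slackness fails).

Gradient of f: grad f(x) = Q x + c = (0, 0)
Constraint values g_i(x) = a_i^T x - b_i:
  g_1((0, 3)) = 1
  g_2((0, 3)) = -2
Stationarity residual: grad f(x) + sum_i lambda_i a_i = (0, 0)
  -> stationarity OK
Primal feasibility (all g_i <= 0): FAILS
Dual feasibility (all lambda_i >= 0): OK
Complementary slackness (lambda_i * g_i(x) = 0 for all i): OK

Verdict: the first failing condition is primal_feasibility -> primal.

primal


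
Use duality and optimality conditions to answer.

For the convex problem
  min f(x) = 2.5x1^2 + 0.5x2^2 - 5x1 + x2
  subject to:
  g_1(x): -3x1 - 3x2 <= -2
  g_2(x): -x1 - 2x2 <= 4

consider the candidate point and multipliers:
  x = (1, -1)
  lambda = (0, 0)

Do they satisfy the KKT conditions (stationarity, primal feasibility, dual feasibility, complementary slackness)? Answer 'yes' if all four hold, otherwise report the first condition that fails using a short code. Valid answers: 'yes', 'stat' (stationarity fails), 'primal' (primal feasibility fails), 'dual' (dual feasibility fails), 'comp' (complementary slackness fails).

Gradient of f: grad f(x) = Q x + c = (0, 0)
Constraint values g_i(x) = a_i^T x - b_i:
  g_1((1, -1)) = 2
  g_2((1, -1)) = -3
Stationarity residual: grad f(x) + sum_i lambda_i a_i = (0, 0)
  -> stationarity OK
Primal feasibility (all g_i <= 0): FAILS
Dual feasibility (all lambda_i >= 0): OK
Complementary slackness (lambda_i * g_i(x) = 0 for all i): OK

Verdict: the first failing condition is primal_feasibility -> primal.

primal


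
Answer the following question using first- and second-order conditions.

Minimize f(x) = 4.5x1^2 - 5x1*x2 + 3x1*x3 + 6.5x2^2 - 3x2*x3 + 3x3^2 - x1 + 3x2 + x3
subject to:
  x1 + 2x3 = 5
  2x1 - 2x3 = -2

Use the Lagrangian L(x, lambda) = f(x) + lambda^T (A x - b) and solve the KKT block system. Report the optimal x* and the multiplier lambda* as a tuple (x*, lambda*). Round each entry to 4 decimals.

Form the Lagrangian:
  L(x, lambda) = (1/2) x^T Q x + c^T x + lambda^T (A x - b)
Stationarity (grad_x L = 0): Q x + c + A^T lambda = 0.
Primal feasibility: A x = b.

This gives the KKT block system:
  [ Q   A^T ] [ x     ]   [-c ]
  [ A    0  ] [ lambda ] = [ b ]

Solving the linear system:
  x*      = (1, 0.6154, 2)
  lambda* = (-8.359, -1.2821)
  f(x*)   = 21.0385

x* = (1, 0.6154, 2), lambda* = (-8.359, -1.2821)


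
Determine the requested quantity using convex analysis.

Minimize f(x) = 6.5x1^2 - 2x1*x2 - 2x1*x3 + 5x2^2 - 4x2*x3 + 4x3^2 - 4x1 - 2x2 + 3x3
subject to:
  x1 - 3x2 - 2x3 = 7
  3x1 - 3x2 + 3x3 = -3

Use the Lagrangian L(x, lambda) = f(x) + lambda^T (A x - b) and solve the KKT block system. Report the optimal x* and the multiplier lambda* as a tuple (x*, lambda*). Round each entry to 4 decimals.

Form the Lagrangian:
  L(x, lambda) = (1/2) x^T Q x + c^T x + lambda^T (A x - b)
Stationarity (grad_x L = 0): Q x + c + A^T lambda = 0.
Primal feasibility: A x = b.

This gives the KKT block system:
  [ Q   A^T ] [ x     ]   [-c ]
  [ A    0  ] [ lambda ] = [ b ]

Solving the linear system:
  x*      = (-0.1684, -1.1011, -1.9326)
  lambda* = (-2.5326, 0.8849)
  f(x*)   = 8.7305

x* = (-0.1684, -1.1011, -1.9326), lambda* = (-2.5326, 0.8849)


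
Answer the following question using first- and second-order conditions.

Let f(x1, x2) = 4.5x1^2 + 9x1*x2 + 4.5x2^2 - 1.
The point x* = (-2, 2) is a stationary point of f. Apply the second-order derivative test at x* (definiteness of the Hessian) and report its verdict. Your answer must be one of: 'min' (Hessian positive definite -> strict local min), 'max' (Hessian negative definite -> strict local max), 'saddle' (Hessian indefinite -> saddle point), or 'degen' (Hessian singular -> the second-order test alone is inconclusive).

Compute the Hessian H = grad^2 f:
  H = [[9, 9], [9, 9]]
Verify stationarity: grad f(x*) = H x* + g = (0, 0).
Eigenvalues of H: 0, 18.
H has a zero eigenvalue (singular; positive semidefinite but not definite), so H is neither positive definite, negative definite, nor indefinite. The second-order test alone is inconclusive -> degen.
(Indeed, f is constant along the null direction of H through x*, so x* is not a strict local extremum.)

degen


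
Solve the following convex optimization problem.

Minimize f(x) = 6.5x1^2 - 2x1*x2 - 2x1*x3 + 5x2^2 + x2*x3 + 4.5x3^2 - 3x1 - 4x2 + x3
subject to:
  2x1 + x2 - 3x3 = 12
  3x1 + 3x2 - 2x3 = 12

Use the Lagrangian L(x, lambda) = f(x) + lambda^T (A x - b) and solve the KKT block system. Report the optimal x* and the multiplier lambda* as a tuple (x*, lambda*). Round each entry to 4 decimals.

Form the Lagrangian:
  L(x, lambda) = (1/2) x^T Q x + c^T x + lambda^T (A x - b)
Stationarity (grad_x L = 0): Q x + c + A^T lambda = 0.
Primal feasibility: A x = b.

This gives the KKT block system:
  [ Q   A^T ] [ x     ]   [-c ]
  [ A    0  ] [ lambda ] = [ b ]

Solving the linear system:
  x*      = (0.9155, 1.0604, -3.0362)
  lambda* = (-11.1167, 3.1268)
  f(x*)   = 42.9276

x* = (0.9155, 1.0604, -3.0362), lambda* = (-11.1167, 3.1268)


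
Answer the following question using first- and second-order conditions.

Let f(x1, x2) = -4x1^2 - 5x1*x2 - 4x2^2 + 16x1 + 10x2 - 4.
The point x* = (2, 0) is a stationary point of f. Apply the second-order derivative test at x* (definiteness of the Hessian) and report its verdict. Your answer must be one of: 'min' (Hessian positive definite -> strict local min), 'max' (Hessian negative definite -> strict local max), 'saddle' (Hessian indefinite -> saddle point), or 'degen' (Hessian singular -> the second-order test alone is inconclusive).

Compute the Hessian H = grad^2 f:
  H = [[-8, -5], [-5, -8]]
Verify stationarity: grad f(x*) = H x* + g = (0, 0).
Eigenvalues of H: -13, -3.
Both eigenvalues < 0, so H is negative definite -> x* is a strict local max.

max


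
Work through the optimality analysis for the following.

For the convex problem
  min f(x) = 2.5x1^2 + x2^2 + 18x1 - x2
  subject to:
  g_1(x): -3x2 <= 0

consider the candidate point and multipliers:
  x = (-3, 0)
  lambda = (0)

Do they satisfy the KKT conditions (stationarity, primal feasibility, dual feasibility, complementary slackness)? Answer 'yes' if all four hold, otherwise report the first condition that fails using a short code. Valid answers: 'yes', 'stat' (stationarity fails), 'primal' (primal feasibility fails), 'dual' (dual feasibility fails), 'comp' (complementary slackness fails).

Gradient of f: grad f(x) = Q x + c = (3, -1)
Constraint values g_i(x) = a_i^T x - b_i:
  g_1((-3, 0)) = 0
Stationarity residual: grad f(x) + sum_i lambda_i a_i = (3, -1)
  -> stationarity FAILS
Primal feasibility (all g_i <= 0): OK
Dual feasibility (all lambda_i >= 0): OK
Complementary slackness (lambda_i * g_i(x) = 0 for all i): OK

Verdict: the first failing condition is stationarity -> stat.

stat


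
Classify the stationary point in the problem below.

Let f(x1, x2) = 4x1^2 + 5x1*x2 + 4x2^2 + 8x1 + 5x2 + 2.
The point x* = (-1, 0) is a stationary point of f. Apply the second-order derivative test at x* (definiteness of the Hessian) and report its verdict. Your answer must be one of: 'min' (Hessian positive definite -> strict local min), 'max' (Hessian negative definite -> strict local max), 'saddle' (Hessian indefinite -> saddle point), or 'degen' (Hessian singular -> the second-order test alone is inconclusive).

Compute the Hessian H = grad^2 f:
  H = [[8, 5], [5, 8]]
Verify stationarity: grad f(x*) = H x* + g = (0, 0).
Eigenvalues of H: 3, 13.
Both eigenvalues > 0, so H is positive definite -> x* is a strict local min.

min


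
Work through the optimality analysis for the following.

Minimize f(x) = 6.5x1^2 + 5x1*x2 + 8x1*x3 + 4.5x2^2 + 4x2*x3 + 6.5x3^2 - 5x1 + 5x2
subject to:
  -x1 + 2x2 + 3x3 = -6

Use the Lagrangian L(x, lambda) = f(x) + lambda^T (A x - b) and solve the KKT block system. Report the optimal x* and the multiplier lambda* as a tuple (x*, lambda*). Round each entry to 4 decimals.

Form the Lagrangian:
  L(x, lambda) = (1/2) x^T Q x + c^T x + lambda^T (A x - b)
Stationarity (grad_x L = 0): Q x + c + A^T lambda = 0.
Primal feasibility: A x = b.

This gives the KKT block system:
  [ Q   A^T ] [ x     ]   [-c ]
  [ A    0  ] [ lambda ] = [ b ]

Solving the linear system:
  x*      = (1.3814, -1.2414, -0.7119)
  lambda* = (1.0564)
  f(x*)   = -3.3878

x* = (1.3814, -1.2414, -0.7119), lambda* = (1.0564)


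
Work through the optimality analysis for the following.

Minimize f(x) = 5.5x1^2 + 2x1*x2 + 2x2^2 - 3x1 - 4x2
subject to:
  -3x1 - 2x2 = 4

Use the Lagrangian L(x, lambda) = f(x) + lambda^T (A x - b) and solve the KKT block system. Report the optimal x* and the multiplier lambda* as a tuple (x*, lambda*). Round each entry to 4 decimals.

Form the Lagrangian:
  L(x, lambda) = (1/2) x^T Q x + c^T x + lambda^T (A x - b)
Stationarity (grad_x L = 0): Q x + c + A^T lambda = 0.
Primal feasibility: A x = b.

This gives the KKT block system:
  [ Q   A^T ] [ x     ]   [-c ]
  [ A    0  ] [ lambda ] = [ b ]

Solving the linear system:
  x*      = (-0.7857, -0.8214)
  lambda* = (-4.4286)
  f(x*)   = 11.6786

x* = (-0.7857, -0.8214), lambda* = (-4.4286)


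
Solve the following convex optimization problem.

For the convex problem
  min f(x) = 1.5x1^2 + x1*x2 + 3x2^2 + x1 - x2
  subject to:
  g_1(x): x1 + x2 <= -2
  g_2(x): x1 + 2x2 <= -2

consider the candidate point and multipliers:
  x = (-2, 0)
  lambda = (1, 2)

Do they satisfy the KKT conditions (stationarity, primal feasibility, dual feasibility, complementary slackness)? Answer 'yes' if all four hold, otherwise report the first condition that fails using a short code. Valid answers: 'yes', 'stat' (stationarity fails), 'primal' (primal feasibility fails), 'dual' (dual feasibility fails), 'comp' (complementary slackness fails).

Gradient of f: grad f(x) = Q x + c = (-5, -3)
Constraint values g_i(x) = a_i^T x - b_i:
  g_1((-2, 0)) = 0
  g_2((-2, 0)) = 0
Stationarity residual: grad f(x) + sum_i lambda_i a_i = (-2, 2)
  -> stationarity FAILS
Primal feasibility (all g_i <= 0): OK
Dual feasibility (all lambda_i >= 0): OK
Complementary slackness (lambda_i * g_i(x) = 0 for all i): OK

Verdict: the first failing condition is stationarity -> stat.

stat


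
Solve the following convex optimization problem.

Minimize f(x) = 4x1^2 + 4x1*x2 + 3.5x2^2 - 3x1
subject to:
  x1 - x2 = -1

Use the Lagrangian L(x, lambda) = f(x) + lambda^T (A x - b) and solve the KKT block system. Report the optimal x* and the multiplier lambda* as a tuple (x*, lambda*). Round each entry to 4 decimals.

Form the Lagrangian:
  L(x, lambda) = (1/2) x^T Q x + c^T x + lambda^T (A x - b)
Stationarity (grad_x L = 0): Q x + c + A^T lambda = 0.
Primal feasibility: A x = b.

This gives the KKT block system:
  [ Q   A^T ] [ x     ]   [-c ]
  [ A    0  ] [ lambda ] = [ b ]

Solving the linear system:
  x*      = (-0.3478, 0.6522)
  lambda* = (3.1739)
  f(x*)   = 2.1087

x* = (-0.3478, 0.6522), lambda* = (3.1739)
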